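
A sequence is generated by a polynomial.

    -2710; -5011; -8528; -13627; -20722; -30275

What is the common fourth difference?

-48

D1: -2301, -3517, -5099, -7095, -9553
D2: -1216, -1582, -1996, -2458
D3: -366, -414, -462
D4: -48, -48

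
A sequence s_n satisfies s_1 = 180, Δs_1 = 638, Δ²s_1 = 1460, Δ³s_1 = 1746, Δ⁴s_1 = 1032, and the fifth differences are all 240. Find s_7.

Build the table forward from the leading diagonal:
Δ⁵: 240, 240, 240, 240, 240, 240, 240
Δ⁴: 1032, 1272, 1512, 1752, 1992, 2232, 2472
Δ³: 1746, 2778, 4050, 5562, 7314, 9306, 11538
Δ²: 1460, 3206, 5984, 10034, 15596, 22910, 32216
Δ: 638, 2098, 5304, 11288, 21322, 36918, 59828
s: 180, 818, 2916, 8220, 19508, 40830, 77748

77748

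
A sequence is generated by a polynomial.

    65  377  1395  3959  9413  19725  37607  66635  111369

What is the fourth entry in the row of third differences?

Δ: 312, 1018, 2564, 5454, 10312, 17882, 29028, 44734
Δ²: 706, 1546, 2890, 4858, 7570, 11146, 15706
Δ³: 840, 1344, 1968, 2712, 3576, 4560
Δ⁴: 504, 624, 744, 864, 984
Δ⁵: 120, 120, 120, 120

2712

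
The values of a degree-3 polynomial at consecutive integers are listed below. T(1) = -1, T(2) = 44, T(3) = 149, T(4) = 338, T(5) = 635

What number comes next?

1064

45, 105, 189, 297
60, 84, 108
24, 24
Constant third difference = 24, so extend:
108 + 24 = 132;  297 + 132 = 429;  635 + 429 = 1064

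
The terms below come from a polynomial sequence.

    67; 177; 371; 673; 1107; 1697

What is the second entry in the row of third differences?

First differences: 110, 194, 302, 434, 590
Second differences: 84, 108, 132, 156
Third differences: 24, 24, 24

24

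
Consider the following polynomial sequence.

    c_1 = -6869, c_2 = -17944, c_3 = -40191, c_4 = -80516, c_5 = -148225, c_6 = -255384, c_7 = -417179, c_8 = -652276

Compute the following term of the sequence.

-983181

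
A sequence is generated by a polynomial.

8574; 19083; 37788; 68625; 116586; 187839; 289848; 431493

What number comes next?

623190

Δ: 10509, 18705, 30837, 47961, 71253, 102009, 141645
Δ²: 8196, 12132, 17124, 23292, 30756, 39636
Δ³: 3936, 4992, 6168, 7464, 8880
Δ⁴: 1056, 1176, 1296, 1416
Δ⁵: 120, 120, 120
Fifth differences constant at 120.
1416 + 120 = 1536;  8880 + 1536 = 10416;  39636 + 10416 = 50052;  141645 + 50052 = 191697;  431493 + 191697 = 623190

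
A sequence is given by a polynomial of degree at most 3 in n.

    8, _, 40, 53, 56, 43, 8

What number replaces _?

23

Using the last 5 terms:
Δ: 13  3  -13  -35
Δ²: -10  -16  -22
Δ³: -6  -6
Constant third difference = -6.
Extend backward: -10 + 6 = -4;  13 + 4 = 17;  40 − 17 = 23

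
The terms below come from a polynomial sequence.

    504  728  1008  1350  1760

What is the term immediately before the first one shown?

330

Δ: 224  280  342  410
Δ²: 56  62  68
Δ³: 6  6
The third differences are constant at 6.
Work back: 56 − 6 = 50;  224 − 50 = 174;  504 − 174 = 330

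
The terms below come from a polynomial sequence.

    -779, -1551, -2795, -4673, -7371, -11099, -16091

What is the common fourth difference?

-24

Δ: -772, -1244, -1878, -2698, -3728, -4992
Δ²: -472, -634, -820, -1030, -1264
Δ³: -162, -186, -210, -234
Δ⁴: -24, -24, -24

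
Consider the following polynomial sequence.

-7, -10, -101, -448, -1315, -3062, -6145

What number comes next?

-3 , -91 , -347 , -867 , -1747 , -3083
-88 , -256 , -520 , -880 , -1336
-168 , -264 , -360 , -456
-96 , -96 , -96
Fourth differences constant at -96.
-456 − 96 = -552;  -1336 − 552 = -1888;  -3083 − 1888 = -4971;  -6145 − 4971 = -11116

-11116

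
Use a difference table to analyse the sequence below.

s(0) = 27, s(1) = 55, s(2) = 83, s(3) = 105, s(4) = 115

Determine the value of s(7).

13

Δ: 28 , 28 , 22 , 10
Δ²: 0 , -6 , -12
Δ³: -6 , -6
Third differences constant at -6.
-12 − 6 = -18;  10 − 18 = -8;  115 − 8 = 107
-18 − 6 = -24;  -8 − 24 = -32;  107 − 32 = 75
-24 − 6 = -30;  -32 − 30 = -62;  75 − 62 = 13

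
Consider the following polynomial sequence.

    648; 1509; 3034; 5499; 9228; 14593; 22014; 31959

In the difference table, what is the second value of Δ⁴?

Δ: 861, 1525, 2465, 3729, 5365, 7421, 9945
Δ²: 664, 940, 1264, 1636, 2056, 2524
Δ³: 276, 324, 372, 420, 468
Δ⁴: 48, 48, 48, 48

48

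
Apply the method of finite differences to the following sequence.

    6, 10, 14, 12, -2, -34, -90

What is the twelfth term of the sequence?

-940

Δ: 4, 4, -2, -14, -32, -56
Δ²: 0, -6, -12, -18, -24
Δ³: -6, -6, -6, -6
The third differences are constant (-6).
-24 − 6 = -30;  -56 − 30 = -86;  -90 − 86 = -176
-30 − 6 = -36;  -86 − 36 = -122;  -176 − 122 = -298
-36 − 6 = -42;  -122 − 42 = -164;  -298 − 164 = -462
-42 − 6 = -48;  -164 − 48 = -212;  -462 − 212 = -674
-48 − 6 = -54;  -212 − 54 = -266;  -674 − 266 = -940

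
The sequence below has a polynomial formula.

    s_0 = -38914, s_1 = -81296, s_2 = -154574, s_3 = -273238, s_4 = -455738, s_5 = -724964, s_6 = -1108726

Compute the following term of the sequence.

First differences: -42382 , -73278 , -118664 , -182500 , -269226 , -383762
Second differences: -30896 , -45386 , -63836 , -86726 , -114536
Third differences: -14490 , -18450 , -22890 , -27810
Fourth differences: -3960 , -4440 , -4920
Fifth differences: -480 , -480
Constant fifth difference = -480, so extend:
-4920 − 480 = -5400;  -27810 − 5400 = -33210;  -114536 − 33210 = -147746;  -383762 − 147746 = -531508;  -1108726 − 531508 = -1640234

-1640234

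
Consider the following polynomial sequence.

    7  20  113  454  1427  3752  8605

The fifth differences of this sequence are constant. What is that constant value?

First differences: 13, 93, 341, 973, 2325, 4853
Second differences: 80, 248, 632, 1352, 2528
Third differences: 168, 384, 720, 1176
Fourth differences: 216, 336, 456
Fifth differences: 120, 120

120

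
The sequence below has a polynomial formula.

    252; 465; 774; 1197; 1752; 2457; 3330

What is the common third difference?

18

First differences: 213, 309, 423, 555, 705, 873
Second differences: 96, 114, 132, 150, 168
Third differences: 18, 18, 18, 18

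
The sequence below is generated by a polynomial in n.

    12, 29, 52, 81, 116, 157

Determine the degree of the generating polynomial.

2

Δ: 17, 23, 29, 35, 41
Δ²: 6, 6, 6, 6
The second differences are constant, so the polynomial has degree 2.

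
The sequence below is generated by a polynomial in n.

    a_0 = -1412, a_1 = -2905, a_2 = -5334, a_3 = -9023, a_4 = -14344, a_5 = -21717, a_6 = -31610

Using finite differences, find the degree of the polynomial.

4

-1493, -2429, -3689, -5321, -7373, -9893
-936, -1260, -1632, -2052, -2520
-324, -372, -420, -468
-48, -48, -48
The fourth differences are constant, so the polynomial has degree 4.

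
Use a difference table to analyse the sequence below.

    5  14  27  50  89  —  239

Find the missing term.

150

Using the first 5 terms:
Δ: 9  13  23  39
Δ²: 4  10  16
Δ³: 6  6
Constant third difference = 6.
Extend forward: 16 + 6 = 22;  39 + 22 = 61;  89 + 61 = 150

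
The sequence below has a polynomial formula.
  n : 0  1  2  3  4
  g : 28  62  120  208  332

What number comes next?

498

First differences: 34  58  88  124
Second differences: 24  30  36
Third differences: 6  6
Constant third difference = 6, so extend:
36 + 6 = 42;  124 + 42 = 166;  332 + 166 = 498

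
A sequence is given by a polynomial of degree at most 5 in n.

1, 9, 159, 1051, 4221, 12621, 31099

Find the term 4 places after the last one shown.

395991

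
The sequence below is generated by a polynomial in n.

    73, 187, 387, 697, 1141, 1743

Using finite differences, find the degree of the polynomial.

D1: 114, 200, 310, 444, 602
D2: 86, 110, 134, 158
D3: 24, 24, 24
The third differences are constant, so the polynomial has degree 3.

3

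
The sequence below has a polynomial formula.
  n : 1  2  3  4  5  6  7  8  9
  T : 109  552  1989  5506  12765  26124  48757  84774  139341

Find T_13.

690109

443, 1437, 3517, 7259, 13359, 22633, 36017, 54567
994, 2080, 3742, 6100, 9274, 13384, 18550
1086, 1662, 2358, 3174, 4110, 5166
576, 696, 816, 936, 1056
120, 120, 120, 120
Fifth differences constant at 120.
1056 + 120 = 1176;  5166 + 1176 = 6342;  18550 + 6342 = 24892;  54567 + 24892 = 79459;  139341 + 79459 = 218800
1176 + 120 = 1296;  6342 + 1296 = 7638;  24892 + 7638 = 32530;  79459 + 32530 = 111989;  218800 + 111989 = 330789
1296 + 120 = 1416;  7638 + 1416 = 9054;  32530 + 9054 = 41584;  111989 + 41584 = 153573;  330789 + 153573 = 484362
1416 + 120 = 1536;  9054 + 1536 = 10590;  41584 + 10590 = 52174;  153573 + 52174 = 205747;  484362 + 205747 = 690109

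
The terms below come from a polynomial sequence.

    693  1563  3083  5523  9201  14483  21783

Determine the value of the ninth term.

Δ: 870, 1520, 2440, 3678, 5282, 7300
Δ²: 650, 920, 1238, 1604, 2018
Δ³: 270, 318, 366, 414
Δ⁴: 48, 48, 48
The fourth differences are constant (48).
414 + 48 = 462;  2018 + 462 = 2480;  7300 + 2480 = 9780;  21783 + 9780 = 31563
462 + 48 = 510;  2480 + 510 = 2990;  9780 + 2990 = 12770;  31563 + 12770 = 44333

44333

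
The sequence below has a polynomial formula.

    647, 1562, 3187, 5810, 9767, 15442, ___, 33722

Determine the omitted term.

Using the first 6 terms:
First differences: 915  1625  2623  3957  5675
Second differences: 710  998  1334  1718
Third differences: 288  336  384
Fourth differences: 48  48
Constant fourth difference = 48.
Extend forward: 384 + 48 = 432;  1718 + 432 = 2150;  5675 + 2150 = 7825;  15442 + 7825 = 23267

23267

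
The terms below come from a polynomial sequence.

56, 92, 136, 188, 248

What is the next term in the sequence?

316

D1: 36 , 44 , 52 , 60
D2: 8 , 8 , 8
Second differences constant at 8.
60 + 8 = 68;  248 + 68 = 316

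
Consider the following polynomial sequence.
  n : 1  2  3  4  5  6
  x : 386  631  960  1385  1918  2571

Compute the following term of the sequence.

3356

D1: 245, 329, 425, 533, 653
D2: 84, 96, 108, 120
D3: 12, 12, 12
The third differences are constant (12).
120 + 12 = 132;  653 + 132 = 785;  2571 + 785 = 3356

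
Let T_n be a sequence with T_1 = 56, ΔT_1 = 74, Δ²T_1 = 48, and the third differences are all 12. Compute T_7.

1460

Build the table forward from the leading diagonal:
D3: 12, 12, 12, 12, 12, 12, 12
D2: 48, 60, 72, 84, 96, 108, 120
D1: 74, 122, 182, 254, 338, 434, 542
T: 56, 130, 252, 434, 688, 1026, 1460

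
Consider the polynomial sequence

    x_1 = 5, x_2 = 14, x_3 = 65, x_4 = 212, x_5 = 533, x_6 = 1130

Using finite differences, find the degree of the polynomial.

Δ: 9, 51, 147, 321, 597
Δ²: 42, 96, 174, 276
Δ³: 54, 78, 102
Δ⁴: 24, 24
The fourth differences are constant, so the polynomial has degree 4.

4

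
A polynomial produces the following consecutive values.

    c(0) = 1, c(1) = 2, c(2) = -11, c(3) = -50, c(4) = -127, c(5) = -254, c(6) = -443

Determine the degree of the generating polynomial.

3

Δ: 1, -13, -39, -77, -127, -189
Δ²: -14, -26, -38, -50, -62
Δ³: -12, -12, -12, -12
The third differences are constant, so the polynomial has degree 3.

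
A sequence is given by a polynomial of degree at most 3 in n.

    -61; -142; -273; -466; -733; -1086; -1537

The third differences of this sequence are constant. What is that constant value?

-12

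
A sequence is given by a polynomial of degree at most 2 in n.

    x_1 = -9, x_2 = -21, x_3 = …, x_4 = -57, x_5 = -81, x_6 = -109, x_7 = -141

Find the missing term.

Using the last 4 terms:
First differences: -24, -28, -32
Second differences: -4, -4
Constant second difference = -4.
Extend backward: -24 + 4 = -20;  -57 + 20 = -37

-37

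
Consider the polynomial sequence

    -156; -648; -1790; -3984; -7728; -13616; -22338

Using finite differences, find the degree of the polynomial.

4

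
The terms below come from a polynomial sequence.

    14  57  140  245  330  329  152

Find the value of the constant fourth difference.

-24

Δ: 43, 83, 105, 85, -1, -177
Δ²: 40, 22, -20, -86, -176
Δ³: -18, -42, -66, -90
Δ⁴: -24, -24, -24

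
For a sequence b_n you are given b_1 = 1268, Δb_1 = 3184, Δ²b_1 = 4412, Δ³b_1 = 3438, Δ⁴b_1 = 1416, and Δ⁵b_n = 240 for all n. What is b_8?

291138

Build the table forward from the leading diagonal:
Fifth differences: 240, 240, 240, 240, 240, 240, 240, 240
Fourth differences: 1416, 1656, 1896, 2136, 2376, 2616, 2856, 3096
Third differences: 3438, 4854, 6510, 8406, 10542, 12918, 15534, 18390
Second differences: 4412, 7850, 12704, 19214, 27620, 38162, 51080, 66614
First differences: 3184, 7596, 15446, 28150, 47364, 74984, 113146, 164226
b: 1268, 4452, 12048, 27494, 55644, 103008, 177992, 291138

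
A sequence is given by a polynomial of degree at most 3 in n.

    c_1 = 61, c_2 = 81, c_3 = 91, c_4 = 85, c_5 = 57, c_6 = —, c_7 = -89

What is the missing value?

Using the first 5 terms:
20  10  -6  -28
-10  -16  -22
-6  -6
Constant third difference = -6.
Extend forward: -22 − 6 = -28;  -28 − 28 = -56;  57 − 56 = 1

1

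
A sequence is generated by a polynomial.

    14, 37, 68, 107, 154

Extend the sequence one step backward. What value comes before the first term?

23  31  39  47
8  8  8
The second differences are constant at 8.
Work back: 23 − 8 = 15;  14 − 15 = -1

-1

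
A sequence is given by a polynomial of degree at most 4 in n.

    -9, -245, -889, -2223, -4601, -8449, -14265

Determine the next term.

-22619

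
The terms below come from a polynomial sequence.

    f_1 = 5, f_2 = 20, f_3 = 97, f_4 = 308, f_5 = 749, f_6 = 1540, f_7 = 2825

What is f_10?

11444

15 , 77 , 211 , 441 , 791 , 1285
62 , 134 , 230 , 350 , 494
72 , 96 , 120 , 144
24 , 24 , 24
The fourth differences are constant (24).
144 + 24 = 168;  494 + 168 = 662;  1285 + 662 = 1947;  2825 + 1947 = 4772
168 + 24 = 192;  662 + 192 = 854;  1947 + 854 = 2801;  4772 + 2801 = 7573
192 + 24 = 216;  854 + 216 = 1070;  2801 + 1070 = 3871;  7573 + 3871 = 11444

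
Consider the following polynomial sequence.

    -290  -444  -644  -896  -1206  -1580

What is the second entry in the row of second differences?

First differences: -154, -200, -252, -310, -374
Second differences: -46, -52, -58, -64
Third differences: -6, -6, -6

-52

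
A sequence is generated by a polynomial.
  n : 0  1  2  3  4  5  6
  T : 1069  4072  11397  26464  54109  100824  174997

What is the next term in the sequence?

287152

Δ: 3003  7325  15067  27645  46715  74173
Δ²: 4322  7742  12578  19070  27458
Δ³: 3420  4836  6492  8388
Δ⁴: 1416  1656  1896
Δ⁵: 240  240
The fifth differences are constant (240).
1896 + 240 = 2136;  8388 + 2136 = 10524;  27458 + 10524 = 37982;  74173 + 37982 = 112155;  174997 + 112155 = 287152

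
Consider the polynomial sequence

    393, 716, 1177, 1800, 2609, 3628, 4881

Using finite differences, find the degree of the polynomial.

323, 461, 623, 809, 1019, 1253
138, 162, 186, 210, 234
24, 24, 24, 24
The third differences are constant, so the polynomial has degree 3.

3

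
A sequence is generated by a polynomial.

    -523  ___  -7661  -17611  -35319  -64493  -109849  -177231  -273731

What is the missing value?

-2649

Using the last 7 terms:
First differences: -9950  -17708  -29174  -45356  -67382  -96500
Second differences: -7758  -11466  -16182  -22026  -29118
Third differences: -3708  -4716  -5844  -7092
Fourth differences: -1008  -1128  -1248
Fifth differences: -120  -120
Constant fifth difference = -120.
Extend backward: -1008 + 120 = -888;  -3708 + 888 = -2820;  -7758 + 2820 = -4938;  -9950 + 4938 = -5012;  -7661 + 5012 = -2649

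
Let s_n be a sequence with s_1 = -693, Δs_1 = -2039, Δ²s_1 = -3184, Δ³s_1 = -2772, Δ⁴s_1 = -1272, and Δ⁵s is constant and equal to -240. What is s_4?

-19134

Build the table forward from the leading diagonal:
D5: -240, -240, -240, -240
D4: -1272, -1512, -1752, -1992
D3: -2772, -4044, -5556, -7308
D2: -3184, -5956, -10000, -15556
D1: -2039, -5223, -11179, -21179
s: -693, -2732, -7955, -19134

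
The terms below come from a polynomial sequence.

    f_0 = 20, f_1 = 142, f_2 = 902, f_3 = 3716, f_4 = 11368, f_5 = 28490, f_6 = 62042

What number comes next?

D1: 122, 760, 2814, 7652, 17122, 33552
D2: 638, 2054, 4838, 9470, 16430
D3: 1416, 2784, 4632, 6960
D4: 1368, 1848, 2328
D5: 480, 480
Fifth differences constant at 480.
2328 + 480 = 2808;  6960 + 2808 = 9768;  16430 + 9768 = 26198;  33552 + 26198 = 59750;  62042 + 59750 = 121792

121792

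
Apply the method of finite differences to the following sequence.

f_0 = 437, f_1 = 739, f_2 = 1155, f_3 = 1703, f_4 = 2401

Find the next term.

3267

First differences: 302  416  548  698
Second differences: 114  132  150
Third differences: 18  18
The third differences are constant (18).
150 + 18 = 168;  698 + 168 = 866;  2401 + 866 = 3267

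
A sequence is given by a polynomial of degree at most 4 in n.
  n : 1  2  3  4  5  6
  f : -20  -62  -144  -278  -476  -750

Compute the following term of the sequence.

-1112

-42  -82  -134  -198  -274
-40  -52  -64  -76
-12  -12  -12
Constant third difference = -12, so extend:
-76 − 12 = -88;  -274 − 88 = -362;  -750 − 362 = -1112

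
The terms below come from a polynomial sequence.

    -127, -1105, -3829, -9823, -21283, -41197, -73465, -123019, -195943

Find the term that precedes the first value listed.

77

First differences: -978  -2724  -5994  -11460  -19914  -32268  -49554  -72924
Second differences: -1746  -3270  -5466  -8454  -12354  -17286  -23370
Third differences: -1524  -2196  -2988  -3900  -4932  -6084
Fourth differences: -672  -792  -912  -1032  -1152
Fifth differences: -120  -120  -120  -120
The fifth differences are constant at -120.
Work back: -672 + 120 = -552;  -1524 + 552 = -972;  -1746 + 972 = -774;  -978 + 774 = -204;  -127 + 204 = 77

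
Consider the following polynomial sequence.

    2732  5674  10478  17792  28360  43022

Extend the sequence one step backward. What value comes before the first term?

First differences: 2942, 4804, 7314, 10568, 14662
Second differences: 1862, 2510, 3254, 4094
Third differences: 648, 744, 840
Fourth differences: 96, 96
The fourth differences are constant at 96.
Work back: 648 − 96 = 552;  1862 − 552 = 1310;  2942 − 1310 = 1632;  2732 − 1632 = 1100

1100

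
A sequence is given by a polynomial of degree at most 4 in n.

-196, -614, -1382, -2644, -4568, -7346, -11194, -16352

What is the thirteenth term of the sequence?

-418  -768  -1262  -1924  -2778  -3848  -5158
-350  -494  -662  -854  -1070  -1310
-144  -168  -192  -216  -240
-24  -24  -24  -24
The fourth differences are constant (-24).
-240 − 24 = -264;  -1310 − 264 = -1574;  -5158 − 1574 = -6732;  -16352 − 6732 = -23084
-264 − 24 = -288;  -1574 − 288 = -1862;  -6732 − 1862 = -8594;  -23084 − 8594 = -31678
-288 − 24 = -312;  -1862 − 312 = -2174;  -8594 − 2174 = -10768;  -31678 − 10768 = -42446
-312 − 24 = -336;  -2174 − 336 = -2510;  -10768 − 2510 = -13278;  -42446 − 13278 = -55724
-336 − 24 = -360;  -2510 − 360 = -2870;  -13278 − 2870 = -16148;  -55724 − 16148 = -71872

-71872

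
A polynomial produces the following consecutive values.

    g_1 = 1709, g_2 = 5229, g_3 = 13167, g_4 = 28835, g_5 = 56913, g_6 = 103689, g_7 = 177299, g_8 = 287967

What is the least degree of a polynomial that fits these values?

5

D1: 3520, 7938, 15668, 28078, 46776, 73610, 110668
D2: 4418, 7730, 12410, 18698, 26834, 37058
D3: 3312, 4680, 6288, 8136, 10224
D4: 1368, 1608, 1848, 2088
D5: 240, 240, 240
The fifth differences are constant, so the polynomial has degree 5.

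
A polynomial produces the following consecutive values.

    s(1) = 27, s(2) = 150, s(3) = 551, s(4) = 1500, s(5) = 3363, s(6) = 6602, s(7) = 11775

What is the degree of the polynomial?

123, 401, 949, 1863, 3239, 5173
278, 548, 914, 1376, 1934
270, 366, 462, 558
96, 96, 96
The fourth differences are constant, so the polynomial has degree 4.

4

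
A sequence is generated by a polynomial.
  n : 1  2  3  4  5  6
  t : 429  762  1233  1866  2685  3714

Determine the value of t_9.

333 , 471 , 633 , 819 , 1029
138 , 162 , 186 , 210
24 , 24 , 24
Third differences constant at 24.
210 + 24 = 234;  1029 + 234 = 1263;  3714 + 1263 = 4977
234 + 24 = 258;  1263 + 258 = 1521;  4977 + 1521 = 6498
258 + 24 = 282;  1521 + 282 = 1803;  6498 + 1803 = 8301

8301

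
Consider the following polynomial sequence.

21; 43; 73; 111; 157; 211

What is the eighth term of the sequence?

Δ: 22, 30, 38, 46, 54
Δ²: 8, 8, 8, 8
The second differences are constant (8).
54 + 8 = 62;  211 + 62 = 273
62 + 8 = 70;  273 + 70 = 343

343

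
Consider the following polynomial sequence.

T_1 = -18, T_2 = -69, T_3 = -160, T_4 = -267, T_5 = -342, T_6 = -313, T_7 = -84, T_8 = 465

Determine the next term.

1478

-51 , -91 , -107 , -75 , 29 , 229 , 549
-40 , -16 , 32 , 104 , 200 , 320
24 , 48 , 72 , 96 , 120
24 , 24 , 24 , 24
Constant fourth difference = 24, so extend:
120 + 24 = 144;  320 + 144 = 464;  549 + 464 = 1013;  465 + 1013 = 1478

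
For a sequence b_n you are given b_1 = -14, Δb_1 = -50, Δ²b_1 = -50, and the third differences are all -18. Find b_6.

-944

Build the table forward from the leading diagonal:
Third differences: -18  -18  -18  -18  -18  -18
Second differences: -50  -68  -86  -104  -122  -140
First differences: -50  -100  -168  -254  -358  -480
b: -14  -64  -164  -332  -586  -944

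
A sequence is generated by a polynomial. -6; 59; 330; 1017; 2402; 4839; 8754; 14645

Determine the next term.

Δ: 65 , 271 , 687 , 1385 , 2437 , 3915 , 5891
Δ²: 206 , 416 , 698 , 1052 , 1478 , 1976
Δ³: 210 , 282 , 354 , 426 , 498
Δ⁴: 72 , 72 , 72 , 72
Fourth differences constant at 72.
498 + 72 = 570;  1976 + 570 = 2546;  5891 + 2546 = 8437;  14645 + 8437 = 23082

23082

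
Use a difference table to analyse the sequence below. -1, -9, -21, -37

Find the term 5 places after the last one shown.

-177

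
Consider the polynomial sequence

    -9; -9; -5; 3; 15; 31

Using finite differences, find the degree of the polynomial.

2

Δ: 0, 4, 8, 12, 16
Δ²: 4, 4, 4, 4
The second differences are constant, so the polynomial has degree 2.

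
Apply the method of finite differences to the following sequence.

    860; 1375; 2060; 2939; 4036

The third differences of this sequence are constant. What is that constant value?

24

D1: 515, 685, 879, 1097
D2: 170, 194, 218
D3: 24, 24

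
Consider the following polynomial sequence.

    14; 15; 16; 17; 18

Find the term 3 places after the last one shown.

D1: 1, 1, 1, 1
The first differences are constant (1).
18 + 1 = 19
19 + 1 = 20
20 + 1 = 21

21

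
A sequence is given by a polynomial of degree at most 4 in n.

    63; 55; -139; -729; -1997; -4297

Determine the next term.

First differences: -8, -194, -590, -1268, -2300
Second differences: -186, -396, -678, -1032
Third differences: -210, -282, -354
Fourth differences: -72, -72
Constant fourth difference = -72, so extend:
-354 − 72 = -426;  -1032 − 426 = -1458;  -2300 − 1458 = -3758;  -4297 − 3758 = -8055

-8055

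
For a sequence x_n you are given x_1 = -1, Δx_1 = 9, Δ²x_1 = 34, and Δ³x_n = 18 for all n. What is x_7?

923

Build the table forward from the leading diagonal:
D3: 18  18  18  18  18  18  18
D2: 34  52  70  88  106  124  142
D1: 9  43  95  165  253  359  483
x: -1  8  51  146  311  564  923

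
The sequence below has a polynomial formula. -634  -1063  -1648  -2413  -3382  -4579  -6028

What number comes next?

-7753

First differences: -429, -585, -765, -969, -1197, -1449
Second differences: -156, -180, -204, -228, -252
Third differences: -24, -24, -24, -24
Third differences constant at -24.
-252 − 24 = -276;  -1449 − 276 = -1725;  -6028 − 1725 = -7753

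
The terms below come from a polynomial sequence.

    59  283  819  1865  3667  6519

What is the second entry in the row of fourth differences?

48

D1: 224, 536, 1046, 1802, 2852
D2: 312, 510, 756, 1050
D3: 198, 246, 294
D4: 48, 48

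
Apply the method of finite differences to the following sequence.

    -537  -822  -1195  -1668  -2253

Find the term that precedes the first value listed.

-328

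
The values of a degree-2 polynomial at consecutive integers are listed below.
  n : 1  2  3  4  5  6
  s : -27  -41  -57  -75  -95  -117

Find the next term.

-141

First differences: -14 , -16 , -18 , -20 , -22
Second differences: -2 , -2 , -2 , -2
The second differences are constant (-2).
-22 − 2 = -24;  -117 − 24 = -141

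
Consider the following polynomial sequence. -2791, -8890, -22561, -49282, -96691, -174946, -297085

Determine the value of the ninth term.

D1: -6099, -13671, -26721, -47409, -78255, -122139
D2: -7572, -13050, -20688, -30846, -43884
D3: -5478, -7638, -10158, -13038
D4: -2160, -2520, -2880
D5: -360, -360
Fifth differences constant at -360.
-2880 − 360 = -3240;  -13038 − 3240 = -16278;  -43884 − 16278 = -60162;  -122139 − 60162 = -182301;  -297085 − 182301 = -479386
-3240 − 360 = -3600;  -16278 − 3600 = -19878;  -60162 − 19878 = -80040;  -182301 − 80040 = -262341;  -479386 − 262341 = -741727

-741727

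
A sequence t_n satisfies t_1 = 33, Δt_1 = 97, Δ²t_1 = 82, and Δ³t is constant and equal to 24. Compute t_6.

Build the table forward from the leading diagonal:
Δ³: 24, 24, 24, 24, 24, 24
Δ²: 82, 106, 130, 154, 178, 202
Δ: 97, 179, 285, 415, 569, 747
t: 33, 130, 309, 594, 1009, 1578

1578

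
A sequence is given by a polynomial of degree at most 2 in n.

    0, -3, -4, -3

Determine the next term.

First differences: -3, -1, 1
Second differences: 2, 2
The second differences are constant (2).
1 + 2 = 3;  -3 + 3 = 0

0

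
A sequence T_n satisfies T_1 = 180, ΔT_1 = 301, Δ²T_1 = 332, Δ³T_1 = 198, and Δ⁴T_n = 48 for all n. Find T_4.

Build the table forward from the leading diagonal:
D4: 48  48  48  48
D3: 198  246  294  342
D2: 332  530  776  1070
D1: 301  633  1163  1939
T: 180  481  1114  2277

2277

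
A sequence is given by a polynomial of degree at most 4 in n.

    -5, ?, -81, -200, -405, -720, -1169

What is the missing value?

-24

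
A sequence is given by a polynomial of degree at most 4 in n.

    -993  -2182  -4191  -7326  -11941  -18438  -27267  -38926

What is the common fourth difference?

D1: -1189, -2009, -3135, -4615, -6497, -8829, -11659
D2: -820, -1126, -1480, -1882, -2332, -2830
D3: -306, -354, -402, -450, -498
D4: -48, -48, -48, -48

-48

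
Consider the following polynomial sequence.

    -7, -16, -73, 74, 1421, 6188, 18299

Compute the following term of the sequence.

D1: -9, -57, 147, 1347, 4767, 12111
D2: -48, 204, 1200, 3420, 7344
D3: 252, 996, 2220, 3924
D4: 744, 1224, 1704
D5: 480, 480
Fifth differences constant at 480.
1704 + 480 = 2184;  3924 + 2184 = 6108;  7344 + 6108 = 13452;  12111 + 13452 = 25563;  18299 + 25563 = 43862

43862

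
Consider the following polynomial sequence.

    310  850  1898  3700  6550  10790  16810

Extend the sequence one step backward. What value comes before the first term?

First differences: 540  1048  1802  2850  4240  6020
Second differences: 508  754  1048  1390  1780
Third differences: 246  294  342  390
Fourth differences: 48  48  48
The fourth differences are constant at 48.
Work back: 246 − 48 = 198;  508 − 198 = 310;  540 − 310 = 230;  310 − 230 = 80

80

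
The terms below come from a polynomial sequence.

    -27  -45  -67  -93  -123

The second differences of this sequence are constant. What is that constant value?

-4

Δ: -18, -22, -26, -30
Δ²: -4, -4, -4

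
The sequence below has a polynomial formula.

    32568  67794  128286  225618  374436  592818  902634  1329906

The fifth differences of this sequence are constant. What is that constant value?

360

D1: 35226, 60492, 97332, 148818, 218382, 309816, 427272
D2: 25266, 36840, 51486, 69564, 91434, 117456
D3: 11574, 14646, 18078, 21870, 26022
D4: 3072, 3432, 3792, 4152
D5: 360, 360, 360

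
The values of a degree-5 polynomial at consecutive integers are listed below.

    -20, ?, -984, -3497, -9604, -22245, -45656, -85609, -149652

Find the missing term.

-181

Using the last 7 terms:
Δ: -2513, -6107, -12641, -23411, -39953, -64043
Δ²: -3594, -6534, -10770, -16542, -24090
Δ³: -2940, -4236, -5772, -7548
Δ⁴: -1296, -1536, -1776
Δ⁵: -240, -240
Constant fifth difference = -240.
Extend backward: -1296 + 240 = -1056;  -2940 + 1056 = -1884;  -3594 + 1884 = -1710;  -2513 + 1710 = -803;  -984 + 803 = -181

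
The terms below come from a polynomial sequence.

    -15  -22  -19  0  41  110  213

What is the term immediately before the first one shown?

First differences: -7  3  19  41  69  103
Second differences: 10  16  22  28  34
Third differences: 6  6  6  6
The third differences are constant at 6.
Work back: 10 − 6 = 4;  -7 − 4 = -11;  -15 + 11 = -4

-4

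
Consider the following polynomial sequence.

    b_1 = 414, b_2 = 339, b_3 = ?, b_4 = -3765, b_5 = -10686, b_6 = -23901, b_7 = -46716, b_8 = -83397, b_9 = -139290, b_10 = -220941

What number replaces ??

-672

Using the last 7 terms:
-6921, -13215, -22815, -36681, -55893, -81651
-6294, -9600, -13866, -19212, -25758
-3306, -4266, -5346, -6546
-960, -1080, -1200
-120, -120
Constant fifth difference = -120.
Extend backward: -960 + 120 = -840;  -3306 + 840 = -2466;  -6294 + 2466 = -3828;  -6921 + 3828 = -3093;  -3765 + 3093 = -672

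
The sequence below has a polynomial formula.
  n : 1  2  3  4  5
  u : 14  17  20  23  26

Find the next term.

29

Δ: 3 , 3 , 3 , 3
First differences constant at 3.
26 + 3 = 29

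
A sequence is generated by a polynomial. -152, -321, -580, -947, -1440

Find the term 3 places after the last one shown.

-3855

Δ: -169, -259, -367, -493
Δ²: -90, -108, -126
Δ³: -18, -18
The third differences are constant (-18).
-126 − 18 = -144;  -493 − 144 = -637;  -1440 − 637 = -2077
-144 − 18 = -162;  -637 − 162 = -799;  -2077 − 799 = -2876
-162 − 18 = -180;  -799 − 180 = -979;  -2876 − 979 = -3855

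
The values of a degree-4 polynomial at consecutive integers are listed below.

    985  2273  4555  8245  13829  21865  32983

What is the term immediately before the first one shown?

349

D1: 1288, 2282, 3690, 5584, 8036, 11118
D2: 994, 1408, 1894, 2452, 3082
D3: 414, 486, 558, 630
D4: 72, 72, 72
The fourth differences are constant at 72.
Work back: 414 − 72 = 342;  994 − 342 = 652;  1288 − 652 = 636;  985 − 636 = 349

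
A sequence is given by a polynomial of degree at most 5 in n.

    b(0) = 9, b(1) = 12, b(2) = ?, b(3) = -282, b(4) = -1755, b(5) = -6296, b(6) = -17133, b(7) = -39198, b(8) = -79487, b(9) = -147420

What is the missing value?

7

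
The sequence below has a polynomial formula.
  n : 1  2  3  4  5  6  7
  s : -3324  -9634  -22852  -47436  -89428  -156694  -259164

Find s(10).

-913098

-6310, -13218, -24584, -41992, -67266, -102470
-6908, -11366, -17408, -25274, -35204
-4458, -6042, -7866, -9930
-1584, -1824, -2064
-240, -240
The fifth differences are constant (-240).
-2064 − 240 = -2304;  -9930 − 2304 = -12234;  -35204 − 12234 = -47438;  -102470 − 47438 = -149908;  -259164 − 149908 = -409072
-2304 − 240 = -2544;  -12234 − 2544 = -14778;  -47438 − 14778 = -62216;  -149908 − 62216 = -212124;  -409072 − 212124 = -621196
-2544 − 240 = -2784;  -14778 − 2784 = -17562;  -62216 − 17562 = -79778;  -212124 − 79778 = -291902;  -621196 − 291902 = -913098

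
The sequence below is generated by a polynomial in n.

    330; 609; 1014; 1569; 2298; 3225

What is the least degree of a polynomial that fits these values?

3

Δ: 279, 405, 555, 729, 927
Δ²: 126, 150, 174, 198
Δ³: 24, 24, 24
The third differences are constant, so the polynomial has degree 3.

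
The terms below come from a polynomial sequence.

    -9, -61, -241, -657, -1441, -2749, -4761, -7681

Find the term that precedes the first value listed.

-1

D1: -52, -180, -416, -784, -1308, -2012, -2920
D2: -128, -236, -368, -524, -704, -908
D3: -108, -132, -156, -180, -204
D4: -24, -24, -24, -24
The fourth differences are constant at -24.
Work back: -108 + 24 = -84;  -128 + 84 = -44;  -52 + 44 = -8;  -9 + 8 = -1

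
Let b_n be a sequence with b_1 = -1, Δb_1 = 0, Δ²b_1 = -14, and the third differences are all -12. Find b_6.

Build the table forward from the leading diagonal:
Δ³: -12, -12, -12, -12, -12, -12
Δ²: -14, -26, -38, -50, -62, -74
Δ: 0, -14, -40, -78, -128, -190
b: -1, -1, -15, -55, -133, -261

-261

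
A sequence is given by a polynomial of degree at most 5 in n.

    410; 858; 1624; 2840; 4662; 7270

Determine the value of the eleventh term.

Δ: 448  766  1216  1822  2608
Δ²: 318  450  606  786
Δ³: 132  156  180
Δ⁴: 24  24
Constant fourth difference = 24, so extend:
180 + 24 = 204;  786 + 204 = 990;  2608 + 990 = 3598;  7270 + 3598 = 10868
204 + 24 = 228;  990 + 228 = 1218;  3598 + 1218 = 4816;  10868 + 4816 = 15684
228 + 24 = 252;  1218 + 252 = 1470;  4816 + 1470 = 6286;  15684 + 6286 = 21970
252 + 24 = 276;  1470 + 276 = 1746;  6286 + 1746 = 8032;  21970 + 8032 = 30002
276 + 24 = 300;  1746 + 300 = 2046;  8032 + 2046 = 10078;  30002 + 10078 = 40080

40080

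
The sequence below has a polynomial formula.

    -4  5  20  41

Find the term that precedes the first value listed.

-7

D1: 9  15  21
D2: 6  6
The second differences are constant at 6.
Work back: 9 − 6 = 3;  -4 − 3 = -7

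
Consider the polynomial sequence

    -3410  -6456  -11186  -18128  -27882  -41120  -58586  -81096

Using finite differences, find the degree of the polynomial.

4

D1: -3046, -4730, -6942, -9754, -13238, -17466, -22510
D2: -1684, -2212, -2812, -3484, -4228, -5044
D3: -528, -600, -672, -744, -816
D4: -72, -72, -72, -72
The fourth differences are constant, so the polynomial has degree 4.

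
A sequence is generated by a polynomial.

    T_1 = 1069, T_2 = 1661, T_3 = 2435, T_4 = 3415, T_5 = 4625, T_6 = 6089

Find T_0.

635

592, 774, 980, 1210, 1464
182, 206, 230, 254
24, 24, 24
The third differences are constant at 24.
Work back: 182 − 24 = 158;  592 − 158 = 434;  1069 − 434 = 635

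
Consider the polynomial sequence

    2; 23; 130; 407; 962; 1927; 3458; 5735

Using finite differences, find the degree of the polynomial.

4

D1: 21, 107, 277, 555, 965, 1531, 2277
D2: 86, 170, 278, 410, 566, 746
D3: 84, 108, 132, 156, 180
D4: 24, 24, 24, 24
The fourth differences are constant, so the polynomial has degree 4.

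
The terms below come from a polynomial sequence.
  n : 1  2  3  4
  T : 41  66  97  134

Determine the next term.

25  31  37
6  6
Second differences constant at 6.
37 + 6 = 43;  134 + 43 = 177

177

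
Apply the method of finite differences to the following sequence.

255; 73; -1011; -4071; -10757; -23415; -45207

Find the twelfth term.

First differences: -182 , -1084 , -3060 , -6686 , -12658 , -21792
Second differences: -902 , -1976 , -3626 , -5972 , -9134
Third differences: -1074 , -1650 , -2346 , -3162
Fourth differences: -576 , -696 , -816
Fifth differences: -120 , -120
Fifth differences constant at -120.
-816 − 120 = -936;  -3162 − 936 = -4098;  -9134 − 4098 = -13232;  -21792 − 13232 = -35024;  -45207 − 35024 = -80231
-936 − 120 = -1056;  -4098 − 1056 = -5154;  -13232 − 5154 = -18386;  -35024 − 18386 = -53410;  -80231 − 53410 = -133641
-1056 − 120 = -1176;  -5154 − 1176 = -6330;  -18386 − 6330 = -24716;  -53410 − 24716 = -78126;  -133641 − 78126 = -211767
-1176 − 120 = -1296;  -6330 − 1296 = -7626;  -24716 − 7626 = -32342;  -78126 − 32342 = -110468;  -211767 − 110468 = -322235
-1296 − 120 = -1416;  -7626 − 1416 = -9042;  -32342 − 9042 = -41384;  -110468 − 41384 = -151852;  -322235 − 151852 = -474087

-474087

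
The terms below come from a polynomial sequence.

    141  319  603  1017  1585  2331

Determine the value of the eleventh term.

First differences: 178 , 284 , 414 , 568 , 746
Second differences: 106 , 130 , 154 , 178
Third differences: 24 , 24 , 24
Third differences constant at 24.
178 + 24 = 202;  746 + 202 = 948;  2331 + 948 = 3279
202 + 24 = 226;  948 + 226 = 1174;  3279 + 1174 = 4453
226 + 24 = 250;  1174 + 250 = 1424;  4453 + 1424 = 5877
250 + 24 = 274;  1424 + 274 = 1698;  5877 + 1698 = 7575
274 + 24 = 298;  1698 + 298 = 1996;  7575 + 1996 = 9571

9571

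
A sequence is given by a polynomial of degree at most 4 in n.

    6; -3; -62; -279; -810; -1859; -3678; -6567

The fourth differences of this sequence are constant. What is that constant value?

-48

D1: -9, -59, -217, -531, -1049, -1819, -2889
D2: -50, -158, -314, -518, -770, -1070
D3: -108, -156, -204, -252, -300
D4: -48, -48, -48, -48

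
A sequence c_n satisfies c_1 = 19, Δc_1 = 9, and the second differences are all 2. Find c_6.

Build the table forward from the leading diagonal:
Second differences: 2, 2, 2, 2, 2, 2
First differences: 9, 11, 13, 15, 17, 19
c: 19, 28, 39, 52, 67, 84

84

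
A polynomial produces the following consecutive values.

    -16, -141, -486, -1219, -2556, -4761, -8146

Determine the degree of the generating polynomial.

4

First differences: -125, -345, -733, -1337, -2205, -3385
Second differences: -220, -388, -604, -868, -1180
Third differences: -168, -216, -264, -312
Fourth differences: -48, -48, -48
The fourth differences are constant, so the polynomial has degree 4.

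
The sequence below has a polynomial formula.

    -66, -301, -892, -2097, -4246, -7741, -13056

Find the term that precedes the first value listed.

D1: -235  -591  -1205  -2149  -3495  -5315
D2: -356  -614  -944  -1346  -1820
D3: -258  -330  -402  -474
D4: -72  -72  -72
The fourth differences are constant at -72.
Work back: -258 + 72 = -186;  -356 + 186 = -170;  -235 + 170 = -65;  -66 + 65 = -1

-1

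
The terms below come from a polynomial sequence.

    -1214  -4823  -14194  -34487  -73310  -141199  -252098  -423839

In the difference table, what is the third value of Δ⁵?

Δ: -3609, -9371, -20293, -38823, -67889, -110899, -171741
Δ²: -5762, -10922, -18530, -29066, -43010, -60842
Δ³: -5160, -7608, -10536, -13944, -17832
Δ⁴: -2448, -2928, -3408, -3888
Δ⁵: -480, -480, -480

-480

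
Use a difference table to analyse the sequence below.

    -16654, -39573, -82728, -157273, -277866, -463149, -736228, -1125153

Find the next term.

-1663398

-22919, -43155, -74545, -120593, -185283, -273079, -388925
-20236, -31390, -46048, -64690, -87796, -115846
-11154, -14658, -18642, -23106, -28050
-3504, -3984, -4464, -4944
-480, -480, -480
The fifth differences are constant (-480).
-4944 − 480 = -5424;  -28050 − 5424 = -33474;  -115846 − 33474 = -149320;  -388925 − 149320 = -538245;  -1125153 − 538245 = -1663398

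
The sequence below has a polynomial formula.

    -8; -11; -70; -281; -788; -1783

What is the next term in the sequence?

First differences: -3, -59, -211, -507, -995
Second differences: -56, -152, -296, -488
Third differences: -96, -144, -192
Fourth differences: -48, -48
Fourth differences constant at -48.
-192 − 48 = -240;  -488 − 240 = -728;  -995 − 728 = -1723;  -1783 − 1723 = -3506

-3506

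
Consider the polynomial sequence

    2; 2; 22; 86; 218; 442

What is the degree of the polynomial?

3

Δ: 0, 20, 64, 132, 224
Δ²: 20, 44, 68, 92
Δ³: 24, 24, 24
The third differences are constant, so the polynomial has degree 3.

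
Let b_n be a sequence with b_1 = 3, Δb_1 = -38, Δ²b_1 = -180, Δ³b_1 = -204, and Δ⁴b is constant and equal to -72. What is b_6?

Build the table forward from the leading diagonal:
D4: -72  -72  -72  -72  -72  -72
D3: -204  -276  -348  -420  -492  -564
D2: -180  -384  -660  -1008  -1428  -1920
D1: -38  -218  -602  -1262  -2270  -3698
b: 3  -35  -253  -855  -2117  -4387

-4387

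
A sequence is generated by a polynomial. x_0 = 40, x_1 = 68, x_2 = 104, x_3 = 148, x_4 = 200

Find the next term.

260

D1: 28 , 36 , 44 , 52
D2: 8 , 8 , 8
Constant second difference = 8, so extend:
52 + 8 = 60;  200 + 60 = 260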